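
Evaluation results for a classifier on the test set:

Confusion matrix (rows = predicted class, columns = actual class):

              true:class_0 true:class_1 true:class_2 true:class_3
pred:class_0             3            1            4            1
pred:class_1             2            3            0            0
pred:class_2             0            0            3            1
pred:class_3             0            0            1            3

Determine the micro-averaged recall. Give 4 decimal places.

Micro-averaging pools counts across classes: ΣTP=12, ΣFP=10, ΣFN=10.
Micro-recall = TP/(TP+FN) on pooled counts = 0.5455 (equals overall accuracy in single-label multiclass).

0.5455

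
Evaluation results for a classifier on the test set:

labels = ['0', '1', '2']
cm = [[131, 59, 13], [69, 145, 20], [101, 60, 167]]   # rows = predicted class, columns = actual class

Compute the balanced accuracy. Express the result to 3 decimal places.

Balanced accuracy = mean of per-class recall.
  0: recall = 131/301 = 0.4352
  1: recall = 145/264 = 0.5492
  2: recall = 167/200 = 0.8350
Mean = (0.4352 + 0.5492 + 0.8350) / 3 = 0.606

0.606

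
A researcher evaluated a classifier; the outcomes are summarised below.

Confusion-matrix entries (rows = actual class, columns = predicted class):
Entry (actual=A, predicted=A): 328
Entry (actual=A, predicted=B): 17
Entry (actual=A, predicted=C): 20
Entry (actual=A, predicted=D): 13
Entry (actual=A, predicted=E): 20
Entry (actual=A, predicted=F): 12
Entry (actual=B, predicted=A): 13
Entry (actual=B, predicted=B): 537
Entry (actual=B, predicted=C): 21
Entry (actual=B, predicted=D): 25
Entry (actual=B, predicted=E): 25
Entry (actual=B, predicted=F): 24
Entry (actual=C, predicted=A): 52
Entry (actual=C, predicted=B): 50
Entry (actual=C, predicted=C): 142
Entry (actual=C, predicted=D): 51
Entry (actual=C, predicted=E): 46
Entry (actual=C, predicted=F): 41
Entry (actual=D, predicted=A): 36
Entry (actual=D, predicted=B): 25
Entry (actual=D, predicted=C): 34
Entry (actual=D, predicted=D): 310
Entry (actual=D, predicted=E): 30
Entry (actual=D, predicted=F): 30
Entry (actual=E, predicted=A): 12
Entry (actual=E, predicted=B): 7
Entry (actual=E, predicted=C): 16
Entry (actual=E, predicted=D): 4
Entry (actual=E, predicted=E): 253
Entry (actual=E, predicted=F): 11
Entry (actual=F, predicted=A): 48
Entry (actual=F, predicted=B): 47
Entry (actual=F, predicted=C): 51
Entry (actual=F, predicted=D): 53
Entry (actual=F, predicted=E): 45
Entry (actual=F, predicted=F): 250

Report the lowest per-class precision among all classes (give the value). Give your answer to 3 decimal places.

Per-class precision (TP/(TP+FP)):
  A: TP=328, FP=13+52+36+12+48=161 → 328/489 = 0.6708
  B: TP=537, FP=17+50+25+7+47=146 → 537/683 = 0.7862
  C: TP=142, FP=20+21+34+16+51=142 → 142/284 = 0.5000
  D: TP=310, FP=13+25+51+4+53=146 → 310/456 = 0.6798
  E: TP=253, FP=20+25+46+30+45=166 → 253/419 = 0.6038
  F: TP=250, FP=12+24+41+30+11=118 → 250/368 = 0.6793
Lowest is class 'C' with precision = 0.500.

0.500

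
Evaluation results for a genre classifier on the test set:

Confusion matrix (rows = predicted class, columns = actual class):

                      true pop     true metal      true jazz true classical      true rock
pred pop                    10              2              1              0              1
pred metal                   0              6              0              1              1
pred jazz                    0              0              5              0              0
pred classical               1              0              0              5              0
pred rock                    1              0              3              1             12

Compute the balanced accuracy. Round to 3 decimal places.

0.742

Balanced accuracy = mean of per-class recall.
  pop: recall = 10/12 = 0.8333
  metal: recall = 6/8 = 0.7500
  jazz: recall = 5/9 = 0.5556
  classical: recall = 5/7 = 0.7143
  rock: recall = 12/14 = 0.8571
Mean = (0.8333 + 0.7500 + 0.5556 + 0.7143 + 0.8571) / 5 = 0.742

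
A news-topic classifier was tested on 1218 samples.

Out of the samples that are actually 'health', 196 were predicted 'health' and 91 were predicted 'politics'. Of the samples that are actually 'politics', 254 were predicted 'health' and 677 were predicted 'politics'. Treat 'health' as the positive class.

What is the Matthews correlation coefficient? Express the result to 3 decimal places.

0.361

MCC = (TP·TN − FP·FN) / √((TP+FP)(TP+FN)(TN+FP)(TN+FN))
Numerator = 196·677 − 254·91 = 109578
Denominator = √(450·287·931·768) = √92343283200 = 303880.3765
MCC = 109578 / 303880.3765 = 0.361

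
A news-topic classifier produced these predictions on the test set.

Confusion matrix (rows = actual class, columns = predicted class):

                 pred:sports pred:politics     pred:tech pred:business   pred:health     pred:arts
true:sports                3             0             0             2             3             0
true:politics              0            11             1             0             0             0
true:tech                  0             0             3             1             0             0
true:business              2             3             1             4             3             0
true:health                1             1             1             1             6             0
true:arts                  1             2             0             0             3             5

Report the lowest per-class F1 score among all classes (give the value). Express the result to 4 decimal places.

Per-class F1 score (2·TP/(2·TP+FP+FN)):
  sports: TP=3, FP=0+0+2+1+1=4, FN=0+0+2+3+0=5 → 6/15 = 0.40000
  politics: TP=11, FP=0+0+3+1+2=6, FN=0+1+0+0+0=1 → 22/29 = 0.75862
  tech: TP=3, FP=0+1+1+1+0=3, FN=0+0+1+0+0=1 → 6/10 = 0.60000
  business: TP=4, FP=2+0+1+1+0=4, FN=2+3+1+3+0=9 → 8/21 = 0.38095
  health: TP=6, FP=3+0+0+3+3=9, FN=1+1+1+1+0=4 → 12/25 = 0.48000
  arts: TP=5, FP=0+0+0+0+0=0, FN=1+2+0+0+3=6 → 10/16 = 0.62500
Lowest is class 'business' with F1 score = 0.3810.

0.3810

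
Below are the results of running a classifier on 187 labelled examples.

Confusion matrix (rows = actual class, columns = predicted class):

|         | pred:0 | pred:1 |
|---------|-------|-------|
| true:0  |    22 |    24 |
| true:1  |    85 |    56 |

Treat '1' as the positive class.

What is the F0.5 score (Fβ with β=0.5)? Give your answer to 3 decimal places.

Fβ = (1+β²)·TP / ((1+β²)·TP + β²·FN + FP), with β²=1/4
= 1.25·56 / (1.25·56 + 0.25·85 + 24) = 0.607

0.607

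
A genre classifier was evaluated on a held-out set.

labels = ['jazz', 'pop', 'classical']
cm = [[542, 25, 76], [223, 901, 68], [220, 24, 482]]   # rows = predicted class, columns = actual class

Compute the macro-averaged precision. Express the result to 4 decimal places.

Per-class precision (TP/(TP+FP)):
  jazz: TP=542, FP=25+76=101 → 542/643 = 0.84292
  pop: TP=901, FP=223+68=291 → 901/1192 = 0.75587
  classical: TP=482, FP=220+24=244 → 482/726 = 0.66391
Macro-precision = mean = (0.84292 + 0.75587 + 0.66391) / 3 = 0.7542

0.7542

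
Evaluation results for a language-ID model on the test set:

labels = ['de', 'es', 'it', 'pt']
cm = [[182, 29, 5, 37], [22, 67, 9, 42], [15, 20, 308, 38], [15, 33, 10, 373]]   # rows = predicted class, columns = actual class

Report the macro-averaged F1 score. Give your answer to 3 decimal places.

0.721

Per-class F1 score (2·TP/(2·TP+FP+FN)):
  de: TP=182, FP=29+5+37=71, FN=22+15+15=52 → 364/487 = 0.7474
  es: TP=67, FP=22+9+42=73, FN=29+20+33=82 → 134/289 = 0.4637
  it: TP=308, FP=15+20+38=73, FN=5+9+10=24 → 616/713 = 0.8640
  pt: TP=373, FP=15+33+10=58, FN=37+42+38=117 → 746/921 = 0.8100
Macro-F1 score = mean = (0.7474 + 0.4637 + 0.8640 + 0.8100) / 4 = 0.721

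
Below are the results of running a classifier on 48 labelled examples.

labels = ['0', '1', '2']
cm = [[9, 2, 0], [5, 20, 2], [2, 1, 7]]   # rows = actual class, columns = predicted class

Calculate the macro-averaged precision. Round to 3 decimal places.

Per-class precision (TP/(TP+FP)):
  0: TP=9, FP=5+2=7 → 9/16 = 0.5625
  1: TP=20, FP=2+1=3 → 20/23 = 0.8696
  2: TP=7, FP=0+2=2 → 7/9 = 0.7778
Macro-precision = mean = (0.5625 + 0.8696 + 0.7778) / 3 = 0.737

0.737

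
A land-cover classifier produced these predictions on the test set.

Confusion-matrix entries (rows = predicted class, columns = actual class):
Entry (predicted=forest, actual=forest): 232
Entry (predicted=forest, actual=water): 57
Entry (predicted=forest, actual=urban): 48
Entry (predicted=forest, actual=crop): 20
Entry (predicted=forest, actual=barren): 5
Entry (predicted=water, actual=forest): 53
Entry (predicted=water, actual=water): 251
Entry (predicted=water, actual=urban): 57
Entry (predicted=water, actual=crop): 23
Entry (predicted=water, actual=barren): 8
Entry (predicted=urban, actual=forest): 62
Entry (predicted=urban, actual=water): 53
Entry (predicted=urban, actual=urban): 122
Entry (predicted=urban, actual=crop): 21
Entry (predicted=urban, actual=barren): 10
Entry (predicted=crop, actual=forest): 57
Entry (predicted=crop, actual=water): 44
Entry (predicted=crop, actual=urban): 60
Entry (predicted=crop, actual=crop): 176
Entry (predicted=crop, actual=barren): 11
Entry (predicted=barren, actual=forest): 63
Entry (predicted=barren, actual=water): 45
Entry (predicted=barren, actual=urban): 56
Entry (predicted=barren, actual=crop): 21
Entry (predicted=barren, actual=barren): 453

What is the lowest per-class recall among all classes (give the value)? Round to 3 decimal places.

0.356

Per-class recall (TP/(TP+FN)):
  forest: TP=232, FN=53+62+57+63=235 → 232/467 = 0.4968
  water: TP=251, FN=57+53+44+45=199 → 251/450 = 0.5578
  urban: TP=122, FN=48+57+60+56=221 → 122/343 = 0.3557
  crop: TP=176, FN=20+23+21+21=85 → 176/261 = 0.6743
  barren: TP=453, FN=5+8+10+11=34 → 453/487 = 0.9302
Lowest is class 'urban' with recall = 0.356.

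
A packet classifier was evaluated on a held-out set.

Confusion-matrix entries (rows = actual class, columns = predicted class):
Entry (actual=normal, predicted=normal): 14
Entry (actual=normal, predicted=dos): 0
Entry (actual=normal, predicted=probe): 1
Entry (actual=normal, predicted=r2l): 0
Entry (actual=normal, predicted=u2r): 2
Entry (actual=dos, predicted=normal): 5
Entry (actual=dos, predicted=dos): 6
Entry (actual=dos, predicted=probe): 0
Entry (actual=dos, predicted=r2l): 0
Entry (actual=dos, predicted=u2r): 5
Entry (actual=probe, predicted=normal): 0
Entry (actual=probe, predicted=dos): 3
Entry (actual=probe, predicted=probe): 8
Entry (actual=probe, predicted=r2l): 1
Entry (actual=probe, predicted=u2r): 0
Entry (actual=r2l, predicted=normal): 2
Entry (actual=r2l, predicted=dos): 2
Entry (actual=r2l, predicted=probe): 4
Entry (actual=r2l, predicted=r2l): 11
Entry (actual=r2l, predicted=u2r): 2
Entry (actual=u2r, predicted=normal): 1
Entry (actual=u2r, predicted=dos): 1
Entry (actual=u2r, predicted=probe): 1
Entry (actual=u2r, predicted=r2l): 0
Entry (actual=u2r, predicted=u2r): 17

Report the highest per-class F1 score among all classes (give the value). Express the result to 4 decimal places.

0.7391

Per-class F1 score (2·TP/(2·TP+FP+FN)):
  normal: TP=14, FP=5+0+2+1=8, FN=0+1+0+2=3 → 28/39 = 0.71795
  dos: TP=6, FP=0+3+2+1=6, FN=5+0+0+5=10 → 12/28 = 0.42857
  probe: TP=8, FP=1+0+4+1=6, FN=0+3+1+0=4 → 16/26 = 0.61538
  r2l: TP=11, FP=0+0+1+0=1, FN=2+2+4+2=10 → 22/33 = 0.66667
  u2r: TP=17, FP=2+5+0+2=9, FN=1+1+1+0=3 → 34/46 = 0.73913
Highest is class 'u2r' with F1 score = 0.7391.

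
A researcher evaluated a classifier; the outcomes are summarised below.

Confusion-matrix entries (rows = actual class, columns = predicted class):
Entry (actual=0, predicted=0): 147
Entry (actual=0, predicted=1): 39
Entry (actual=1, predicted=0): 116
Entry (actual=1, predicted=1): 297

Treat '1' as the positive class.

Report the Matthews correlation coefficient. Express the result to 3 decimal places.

0.475

MCC = (TP·TN − FP·FN) / √((TP+FP)(TP+FN)(TN+FP)(TN+FN))
Numerator = 297·147 − 39·116 = 39135
Denominator = √(336·413·186·263) = √6788253024 = 82390.8552
MCC = 39135 / 82390.8552 = 0.475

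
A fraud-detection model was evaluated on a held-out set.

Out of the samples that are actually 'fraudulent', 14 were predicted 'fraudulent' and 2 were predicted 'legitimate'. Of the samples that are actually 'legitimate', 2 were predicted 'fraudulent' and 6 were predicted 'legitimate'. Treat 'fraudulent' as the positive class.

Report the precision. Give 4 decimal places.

0.8750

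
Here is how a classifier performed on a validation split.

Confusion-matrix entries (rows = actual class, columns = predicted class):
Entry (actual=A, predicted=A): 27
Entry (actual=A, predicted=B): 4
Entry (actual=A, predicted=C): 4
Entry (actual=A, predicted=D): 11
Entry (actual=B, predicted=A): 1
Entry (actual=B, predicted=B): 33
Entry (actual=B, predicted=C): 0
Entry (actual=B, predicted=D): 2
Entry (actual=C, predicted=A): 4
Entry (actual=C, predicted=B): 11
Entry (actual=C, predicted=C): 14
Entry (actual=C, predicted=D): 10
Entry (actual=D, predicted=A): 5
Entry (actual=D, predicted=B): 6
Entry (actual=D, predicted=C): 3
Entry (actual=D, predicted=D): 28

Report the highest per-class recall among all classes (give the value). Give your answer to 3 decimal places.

0.917

Per-class recall (TP/(TP+FN)):
  A: TP=27, FN=4+4+11=19 → 27/46 = 0.5870
  B: TP=33, FN=1+0+2=3 → 33/36 = 0.9167
  C: TP=14, FN=4+11+10=25 → 14/39 = 0.3590
  D: TP=28, FN=5+6+3=14 → 28/42 = 0.6667
Highest is class 'B' with recall = 0.917.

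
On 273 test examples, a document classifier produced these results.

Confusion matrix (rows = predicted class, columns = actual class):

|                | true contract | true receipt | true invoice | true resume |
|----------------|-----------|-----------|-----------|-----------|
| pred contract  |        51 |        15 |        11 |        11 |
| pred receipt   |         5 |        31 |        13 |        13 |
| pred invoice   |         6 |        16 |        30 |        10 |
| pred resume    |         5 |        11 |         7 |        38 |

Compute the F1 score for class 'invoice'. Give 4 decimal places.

One-vs-rest for 'invoice': TP = diagonal; FP = other classes predicted 'invoice'; FN = 'invoice' predicted as other.
F1 score = 2·TP/(2·TP+FP+FN).
invoice: TP=30, FP=6+16+10=32, FN=11+13+7=31 → 60/123 = 0.48780

0.4878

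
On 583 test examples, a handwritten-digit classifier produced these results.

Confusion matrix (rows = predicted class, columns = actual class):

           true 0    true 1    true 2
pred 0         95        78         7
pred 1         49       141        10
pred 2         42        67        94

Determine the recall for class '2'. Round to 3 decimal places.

One-vs-rest for '2': TP = diagonal; FP = other classes predicted '2'; FN = '2' predicted as other.
recall = TP/(TP+FN).
2: TP=94, FN=7+10=17 → 94/111 = 0.8468

0.847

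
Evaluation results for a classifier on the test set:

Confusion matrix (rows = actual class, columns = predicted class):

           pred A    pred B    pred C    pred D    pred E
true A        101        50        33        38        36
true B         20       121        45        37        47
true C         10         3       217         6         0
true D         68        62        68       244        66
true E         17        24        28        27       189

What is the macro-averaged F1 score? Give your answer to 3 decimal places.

Per-class F1 score (2·TP/(2·TP+FP+FN)):
  A: TP=101, FP=20+10+68+17=115, FN=50+33+38+36=157 → 202/474 = 0.4262
  B: TP=121, FP=50+3+62+24=139, FN=20+45+37+47=149 → 242/530 = 0.4566
  C: TP=217, FP=33+45+68+28=174, FN=10+3+6+0=19 → 434/627 = 0.6922
  D: TP=244, FP=38+37+6+27=108, FN=68+62+68+66=264 → 488/860 = 0.5674
  E: TP=189, FP=36+47+0+66=149, FN=17+24+28+27=96 → 378/623 = 0.6067
Macro-F1 score = mean = (0.4262 + 0.4566 + 0.6922 + 0.5674 + 0.6067) / 5 = 0.550

0.550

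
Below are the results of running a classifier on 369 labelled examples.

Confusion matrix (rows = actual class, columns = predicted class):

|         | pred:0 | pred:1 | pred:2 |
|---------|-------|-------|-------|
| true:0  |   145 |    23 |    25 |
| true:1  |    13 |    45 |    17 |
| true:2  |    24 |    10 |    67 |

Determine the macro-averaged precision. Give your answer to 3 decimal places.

Per-class precision (TP/(TP+FP)):
  0: TP=145, FP=13+24=37 → 145/182 = 0.7967
  1: TP=45, FP=23+10=33 → 45/78 = 0.5769
  2: TP=67, FP=25+17=42 → 67/109 = 0.6147
Macro-precision = mean = (0.7967 + 0.5769 + 0.6147) / 3 = 0.663

0.663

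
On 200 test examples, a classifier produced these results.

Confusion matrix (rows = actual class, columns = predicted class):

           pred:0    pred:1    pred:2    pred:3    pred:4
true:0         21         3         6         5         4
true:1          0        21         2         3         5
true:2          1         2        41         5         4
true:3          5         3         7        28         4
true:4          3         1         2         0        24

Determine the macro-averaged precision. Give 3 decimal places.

0.675

Per-class precision (TP/(TP+FP)):
  0: TP=21, FP=0+1+5+3=9 → 21/30 = 0.7000
  1: TP=21, FP=3+2+3+1=9 → 21/30 = 0.7000
  2: TP=41, FP=6+2+7+2=17 → 41/58 = 0.7069
  3: TP=28, FP=5+3+5+0=13 → 28/41 = 0.6829
  4: TP=24, FP=4+5+4+4=17 → 24/41 = 0.5854
Macro-precision = mean = (0.7000 + 0.7000 + 0.7069 + 0.6829 + 0.5854) / 5 = 0.675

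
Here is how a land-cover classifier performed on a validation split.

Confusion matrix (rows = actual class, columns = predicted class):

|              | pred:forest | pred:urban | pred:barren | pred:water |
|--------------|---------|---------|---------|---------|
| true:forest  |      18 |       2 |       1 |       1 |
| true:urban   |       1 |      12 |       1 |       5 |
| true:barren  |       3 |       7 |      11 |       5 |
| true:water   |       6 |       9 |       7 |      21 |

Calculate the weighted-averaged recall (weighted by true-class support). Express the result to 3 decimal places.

0.564

Per-class recall (TP/(TP+FN)):
  forest: TP=18, FN=2+1+1=4 → 18/22 = 0.8182
  urban: TP=12, FN=1+1+5=7 → 12/19 = 0.6316
  barren: TP=11, FN=3+7+5=15 → 11/26 = 0.4231
  water: TP=21, FN=6+9+7=22 → 21/43 = 0.4884
Weighted-recall = Σ (supportᵢ/N)·recallᵢ with N=110: (22/110)·0.8182 + (19/110)·0.6316 + (26/110)·0.4231 + (43/110)·0.4884 = 0.564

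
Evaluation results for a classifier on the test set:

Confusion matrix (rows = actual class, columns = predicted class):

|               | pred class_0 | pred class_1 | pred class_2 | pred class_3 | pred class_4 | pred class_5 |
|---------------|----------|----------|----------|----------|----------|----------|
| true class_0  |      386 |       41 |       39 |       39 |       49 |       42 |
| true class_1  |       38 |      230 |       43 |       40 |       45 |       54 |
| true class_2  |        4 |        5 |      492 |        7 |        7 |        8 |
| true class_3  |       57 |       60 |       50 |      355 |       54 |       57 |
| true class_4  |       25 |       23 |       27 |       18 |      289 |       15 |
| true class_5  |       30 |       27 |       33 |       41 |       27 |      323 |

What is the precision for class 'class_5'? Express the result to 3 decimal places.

precision = TP/(TP+FP).
class_5: TP=323, FP=42+54+8+57+15=176 → 323/499 = 0.6473

0.647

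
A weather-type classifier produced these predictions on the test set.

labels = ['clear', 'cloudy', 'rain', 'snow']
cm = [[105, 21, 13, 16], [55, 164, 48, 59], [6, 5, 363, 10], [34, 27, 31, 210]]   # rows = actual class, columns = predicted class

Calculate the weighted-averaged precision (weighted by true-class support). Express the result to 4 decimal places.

0.7276

Per-class precision (TP/(TP+FP)):
  clear: TP=105, FP=55+6+34=95 → 105/200 = 0.52500
  cloudy: TP=164, FP=21+5+27=53 → 164/217 = 0.75576
  rain: TP=363, FP=13+48+31=92 → 363/455 = 0.79780
  snow: TP=210, FP=16+59+10=85 → 210/295 = 0.71186
Weighted-precision = Σ (supportᵢ/N)·precisionᵢ with N=1167: (155/1167)·0.52500 + (326/1167)·0.75576 + (384/1167)·0.79780 + (302/1167)·0.71186 = 0.7276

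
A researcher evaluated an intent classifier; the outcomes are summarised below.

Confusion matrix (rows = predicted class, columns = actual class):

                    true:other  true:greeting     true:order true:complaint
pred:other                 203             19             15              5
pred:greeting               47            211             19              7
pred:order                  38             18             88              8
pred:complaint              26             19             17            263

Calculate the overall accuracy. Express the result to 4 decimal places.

0.7627

Accuracy = trace / total = (203+211+88+263=765) / 1003 = 765/1003 = 0.7627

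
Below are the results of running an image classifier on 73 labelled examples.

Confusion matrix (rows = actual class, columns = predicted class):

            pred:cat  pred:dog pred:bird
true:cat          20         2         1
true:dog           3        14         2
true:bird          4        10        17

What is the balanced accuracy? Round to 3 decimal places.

0.718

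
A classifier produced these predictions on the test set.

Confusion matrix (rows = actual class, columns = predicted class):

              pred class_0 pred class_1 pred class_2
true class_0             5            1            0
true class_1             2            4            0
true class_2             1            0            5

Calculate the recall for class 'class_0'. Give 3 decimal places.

One-vs-rest for 'class_0': TP = diagonal; FP = other classes predicted 'class_0'; FN = 'class_0' predicted as other.
recall = TP/(TP+FN).
class_0: TP=5, FN=1+0=1 → 5/6 = 0.8333

0.833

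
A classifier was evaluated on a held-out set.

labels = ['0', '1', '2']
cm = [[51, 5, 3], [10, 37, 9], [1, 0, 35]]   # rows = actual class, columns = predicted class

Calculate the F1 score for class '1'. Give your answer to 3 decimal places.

0.755

Treat '1' as positive and all other classes as negative.
F1 score = 2·TP/(2·TP+FP+FN).
1: TP=37, FP=5+0=5, FN=10+9=19 → 74/98 = 0.7551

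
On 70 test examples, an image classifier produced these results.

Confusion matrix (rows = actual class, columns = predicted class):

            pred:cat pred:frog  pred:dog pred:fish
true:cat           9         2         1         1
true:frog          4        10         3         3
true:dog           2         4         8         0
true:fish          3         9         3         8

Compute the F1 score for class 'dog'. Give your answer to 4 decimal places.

0.5517

F1 score = 2·TP/(2·TP+FP+FN).
dog: TP=8, FP=1+3+3=7, FN=2+4+0=6 → 16/29 = 0.55172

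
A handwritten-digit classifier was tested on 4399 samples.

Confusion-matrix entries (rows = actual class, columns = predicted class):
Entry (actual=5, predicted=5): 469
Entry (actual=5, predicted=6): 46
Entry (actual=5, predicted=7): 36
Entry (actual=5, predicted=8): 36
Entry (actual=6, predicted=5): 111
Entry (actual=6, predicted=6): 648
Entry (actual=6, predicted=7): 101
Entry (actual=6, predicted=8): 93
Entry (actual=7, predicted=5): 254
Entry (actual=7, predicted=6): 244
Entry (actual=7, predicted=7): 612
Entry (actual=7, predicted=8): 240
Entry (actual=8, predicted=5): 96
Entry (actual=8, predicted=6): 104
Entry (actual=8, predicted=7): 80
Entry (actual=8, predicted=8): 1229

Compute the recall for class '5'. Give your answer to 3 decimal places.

0.799

One-vs-rest for '5': TP = diagonal; FP = other classes predicted '5'; FN = '5' predicted as other.
recall = TP/(TP+FN).
5: TP=469, FN=46+36+36=118 → 469/587 = 0.7990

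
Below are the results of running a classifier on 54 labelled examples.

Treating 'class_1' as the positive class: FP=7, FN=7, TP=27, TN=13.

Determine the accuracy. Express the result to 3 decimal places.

Accuracy = (TP+TN)/N = (27+13)/54 = 0.741

0.741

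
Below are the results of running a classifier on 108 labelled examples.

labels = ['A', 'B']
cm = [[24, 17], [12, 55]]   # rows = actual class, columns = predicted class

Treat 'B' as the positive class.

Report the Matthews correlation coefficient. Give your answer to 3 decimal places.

0.418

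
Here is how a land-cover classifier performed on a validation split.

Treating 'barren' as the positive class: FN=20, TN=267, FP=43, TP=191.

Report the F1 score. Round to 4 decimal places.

0.8584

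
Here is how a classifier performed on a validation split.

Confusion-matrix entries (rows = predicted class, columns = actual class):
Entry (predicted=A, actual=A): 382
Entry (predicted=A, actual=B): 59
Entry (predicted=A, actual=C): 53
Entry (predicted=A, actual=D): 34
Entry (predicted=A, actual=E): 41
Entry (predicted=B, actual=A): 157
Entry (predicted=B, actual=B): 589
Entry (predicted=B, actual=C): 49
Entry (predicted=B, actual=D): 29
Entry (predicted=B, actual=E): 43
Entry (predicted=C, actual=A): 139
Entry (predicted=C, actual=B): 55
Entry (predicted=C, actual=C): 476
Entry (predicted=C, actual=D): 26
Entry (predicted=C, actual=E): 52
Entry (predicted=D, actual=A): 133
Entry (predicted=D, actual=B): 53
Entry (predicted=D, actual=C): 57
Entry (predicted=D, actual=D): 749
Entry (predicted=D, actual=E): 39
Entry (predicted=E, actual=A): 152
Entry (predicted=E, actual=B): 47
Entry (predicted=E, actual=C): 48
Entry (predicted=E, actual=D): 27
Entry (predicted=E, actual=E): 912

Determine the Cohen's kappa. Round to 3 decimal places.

0.631

Observed agreement pₒ = trace/N = 3108/4401 = 0.7062
Expected agreement pₑ = Σ (rowᵢ·colᵢ)/N² = (963·569 + 803·867 + 683·748 + 865·1031 + 1087·1186)/4401² = 0.2032
κ = (pₒ − pₑ)/(1 − pₑ) = (0.7062 − 0.2032)/(1 − 0.2032) = 0.631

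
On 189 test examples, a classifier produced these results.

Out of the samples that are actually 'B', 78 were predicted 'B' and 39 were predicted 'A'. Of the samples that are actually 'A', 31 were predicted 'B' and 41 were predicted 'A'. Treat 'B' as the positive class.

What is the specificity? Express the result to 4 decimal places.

0.5694

Specificity = TN/(TN+FP) = 41/(41+31) = 0.5694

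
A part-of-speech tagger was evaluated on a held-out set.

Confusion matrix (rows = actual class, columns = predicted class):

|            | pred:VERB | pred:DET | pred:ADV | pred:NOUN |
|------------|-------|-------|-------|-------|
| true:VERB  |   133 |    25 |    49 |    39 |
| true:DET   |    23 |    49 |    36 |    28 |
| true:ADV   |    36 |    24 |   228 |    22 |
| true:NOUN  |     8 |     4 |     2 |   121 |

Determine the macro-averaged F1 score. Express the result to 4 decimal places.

Per-class F1 score (2·TP/(2·TP+FP+FN)):
  VERB: TP=133, FP=23+36+8=67, FN=25+49+39=113 → 266/446 = 0.59641
  DET: TP=49, FP=25+24+4=53, FN=23+36+28=87 → 98/238 = 0.41176
  ADV: TP=228, FP=49+36+2=87, FN=36+24+22=82 → 456/625 = 0.72960
  NOUN: TP=121, FP=39+28+22=89, FN=8+4+2=14 → 242/345 = 0.70145
Macro-F1 score = mean = (0.59641 + 0.41176 + 0.72960 + 0.70145) / 4 = 0.6098

0.6098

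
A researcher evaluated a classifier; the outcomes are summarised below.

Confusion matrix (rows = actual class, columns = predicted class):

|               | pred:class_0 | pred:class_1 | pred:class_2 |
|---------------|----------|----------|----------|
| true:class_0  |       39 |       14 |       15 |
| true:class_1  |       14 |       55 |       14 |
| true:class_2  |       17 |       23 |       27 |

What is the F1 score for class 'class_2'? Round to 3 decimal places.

0.439

Treat 'class_2' as positive and all other classes as negative.
F1 score = 2·TP/(2·TP+FP+FN).
class_2: TP=27, FP=15+14=29, FN=17+23=40 → 54/123 = 0.4390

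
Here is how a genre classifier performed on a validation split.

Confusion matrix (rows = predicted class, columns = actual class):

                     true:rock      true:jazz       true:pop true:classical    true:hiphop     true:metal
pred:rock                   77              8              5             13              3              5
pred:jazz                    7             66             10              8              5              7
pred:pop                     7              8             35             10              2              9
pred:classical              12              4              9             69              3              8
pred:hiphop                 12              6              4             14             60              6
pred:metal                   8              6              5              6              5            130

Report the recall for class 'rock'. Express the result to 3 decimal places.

0.626

recall = TP/(TP+FN).
rock: TP=77, FN=7+7+12+12+8=46 → 77/123 = 0.6260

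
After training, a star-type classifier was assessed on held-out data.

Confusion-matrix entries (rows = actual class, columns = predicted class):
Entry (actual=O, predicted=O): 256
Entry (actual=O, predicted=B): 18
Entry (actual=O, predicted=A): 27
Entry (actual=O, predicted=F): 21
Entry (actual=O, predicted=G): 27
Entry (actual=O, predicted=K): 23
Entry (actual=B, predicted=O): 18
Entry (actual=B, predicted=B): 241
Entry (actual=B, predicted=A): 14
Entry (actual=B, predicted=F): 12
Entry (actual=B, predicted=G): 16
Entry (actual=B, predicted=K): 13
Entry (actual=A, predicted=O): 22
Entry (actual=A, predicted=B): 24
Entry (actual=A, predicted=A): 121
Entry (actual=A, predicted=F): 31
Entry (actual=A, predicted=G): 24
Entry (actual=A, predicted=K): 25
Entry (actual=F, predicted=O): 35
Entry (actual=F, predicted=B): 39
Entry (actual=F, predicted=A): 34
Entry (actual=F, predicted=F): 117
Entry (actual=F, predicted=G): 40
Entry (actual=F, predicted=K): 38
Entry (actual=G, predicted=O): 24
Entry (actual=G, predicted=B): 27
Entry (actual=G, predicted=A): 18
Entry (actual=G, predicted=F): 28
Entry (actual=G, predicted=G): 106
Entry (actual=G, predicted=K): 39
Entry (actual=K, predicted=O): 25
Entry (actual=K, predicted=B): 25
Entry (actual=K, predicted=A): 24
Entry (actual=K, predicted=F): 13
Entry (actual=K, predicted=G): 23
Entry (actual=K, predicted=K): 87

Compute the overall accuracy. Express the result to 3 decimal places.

Accuracy = trace / total = (256+241+121+117+106+87=928) / 1675 = 928/1675 = 0.554

0.554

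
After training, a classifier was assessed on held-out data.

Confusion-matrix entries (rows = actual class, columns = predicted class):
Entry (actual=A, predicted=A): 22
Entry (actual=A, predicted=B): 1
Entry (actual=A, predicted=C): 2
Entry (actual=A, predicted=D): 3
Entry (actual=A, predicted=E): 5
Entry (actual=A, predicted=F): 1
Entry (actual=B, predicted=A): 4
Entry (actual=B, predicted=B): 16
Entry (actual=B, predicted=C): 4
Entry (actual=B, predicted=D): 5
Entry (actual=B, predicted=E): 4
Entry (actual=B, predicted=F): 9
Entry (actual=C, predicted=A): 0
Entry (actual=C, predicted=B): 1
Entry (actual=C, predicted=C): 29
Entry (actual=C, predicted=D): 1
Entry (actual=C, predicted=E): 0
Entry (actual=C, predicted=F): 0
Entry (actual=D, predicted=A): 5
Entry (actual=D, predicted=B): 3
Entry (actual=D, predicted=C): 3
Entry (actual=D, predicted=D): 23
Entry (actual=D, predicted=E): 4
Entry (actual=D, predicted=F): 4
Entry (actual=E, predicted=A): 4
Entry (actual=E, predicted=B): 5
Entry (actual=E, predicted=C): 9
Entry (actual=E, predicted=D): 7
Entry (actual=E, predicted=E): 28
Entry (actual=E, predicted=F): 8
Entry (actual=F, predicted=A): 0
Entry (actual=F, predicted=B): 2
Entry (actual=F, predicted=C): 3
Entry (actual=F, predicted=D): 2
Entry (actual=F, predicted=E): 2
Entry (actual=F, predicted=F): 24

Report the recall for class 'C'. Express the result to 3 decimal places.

Take TP from the diagonal, FP from the rest of the 'C' prediction marginal, FN from the rest of the 'C' actual marginal.
recall = TP/(TP+FN).
C: TP=29, FN=0+1+1+0+0=2 → 29/31 = 0.9355

0.935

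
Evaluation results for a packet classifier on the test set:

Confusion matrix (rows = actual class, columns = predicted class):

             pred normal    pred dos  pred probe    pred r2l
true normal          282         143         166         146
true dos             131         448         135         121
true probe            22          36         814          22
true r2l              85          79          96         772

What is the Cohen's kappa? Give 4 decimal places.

Observed agreement pₒ = trace/N = 2316/3498 = 0.66209
Expected agreement pₑ = Σ (rowᵢ·colᵢ)/N² = (737·520 + 835·706 + 894·1211 + 1032·1061)/3498² = 0.25746
κ = (pₒ − pₑ)/(1 − pₑ) = (0.66209 − 0.25746)/(1 − 0.25746) = 0.5449

0.5449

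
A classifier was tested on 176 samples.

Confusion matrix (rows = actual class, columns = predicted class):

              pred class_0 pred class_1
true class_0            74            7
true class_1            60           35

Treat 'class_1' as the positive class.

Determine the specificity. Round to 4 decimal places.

0.9136

Specificity = TN/(TN+FP) = 74/(74+7) = 0.9136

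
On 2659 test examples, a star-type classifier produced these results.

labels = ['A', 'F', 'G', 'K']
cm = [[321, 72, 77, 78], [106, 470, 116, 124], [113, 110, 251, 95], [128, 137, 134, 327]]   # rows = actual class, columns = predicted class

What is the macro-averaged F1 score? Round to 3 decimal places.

Per-class F1 score (2·TP/(2·TP+FP+FN)):
  A: TP=321, FP=106+113+128=347, FN=72+77+78=227 → 642/1216 = 0.5280
  F: TP=470, FP=72+110+137=319, FN=106+116+124=346 → 940/1605 = 0.5857
  G: TP=251, FP=77+116+134=327, FN=113+110+95=318 → 502/1147 = 0.4377
  K: TP=327, FP=78+124+95=297, FN=128+137+134=399 → 654/1350 = 0.4844
Macro-F1 score = mean = (0.5280 + 0.5857 + 0.4377 + 0.4844) / 4 = 0.509

0.509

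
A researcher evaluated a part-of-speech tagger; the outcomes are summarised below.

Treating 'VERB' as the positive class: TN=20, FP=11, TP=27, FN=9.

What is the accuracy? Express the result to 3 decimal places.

0.701

Accuracy = (TP+TN)/N = (27+20)/67 = 0.701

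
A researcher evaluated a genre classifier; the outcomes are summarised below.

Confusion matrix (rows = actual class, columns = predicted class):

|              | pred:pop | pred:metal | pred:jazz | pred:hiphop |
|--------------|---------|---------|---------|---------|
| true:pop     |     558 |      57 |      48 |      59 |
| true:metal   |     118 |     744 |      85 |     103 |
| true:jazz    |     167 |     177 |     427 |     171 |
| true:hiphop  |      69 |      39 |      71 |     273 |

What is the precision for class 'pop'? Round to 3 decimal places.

Take TP from the diagonal, FP from the rest of the 'pop' prediction marginal, FN from the rest of the 'pop' actual marginal.
precision = TP/(TP+FP).
pop: TP=558, FP=118+167+69=354 → 558/912 = 0.6118

0.612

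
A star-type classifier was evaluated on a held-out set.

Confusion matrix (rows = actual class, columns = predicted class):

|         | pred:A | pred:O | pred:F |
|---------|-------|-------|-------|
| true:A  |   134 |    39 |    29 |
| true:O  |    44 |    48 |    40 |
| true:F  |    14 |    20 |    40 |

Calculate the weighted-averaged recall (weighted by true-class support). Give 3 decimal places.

Per-class recall (TP/(TP+FN)):
  A: TP=134, FN=39+29=68 → 134/202 = 0.6634
  O: TP=48, FN=44+40=84 → 48/132 = 0.3636
  F: TP=40, FN=14+20=34 → 40/74 = 0.5405
Weighted-recall = Σ (supportᵢ/N)·recallᵢ with N=408: (202/408)·0.6634 + (132/408)·0.3636 + (74/408)·0.5405 = 0.544

0.544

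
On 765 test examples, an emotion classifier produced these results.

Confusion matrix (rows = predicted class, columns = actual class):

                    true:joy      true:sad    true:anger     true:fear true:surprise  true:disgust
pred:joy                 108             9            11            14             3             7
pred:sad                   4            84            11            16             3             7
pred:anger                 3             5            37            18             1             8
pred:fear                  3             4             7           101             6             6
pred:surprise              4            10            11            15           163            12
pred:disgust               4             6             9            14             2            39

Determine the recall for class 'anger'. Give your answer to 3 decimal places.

recall = TP/(TP+FN).
anger: TP=37, FN=11+11+7+11+9=49 → 37/86 = 0.4302

0.430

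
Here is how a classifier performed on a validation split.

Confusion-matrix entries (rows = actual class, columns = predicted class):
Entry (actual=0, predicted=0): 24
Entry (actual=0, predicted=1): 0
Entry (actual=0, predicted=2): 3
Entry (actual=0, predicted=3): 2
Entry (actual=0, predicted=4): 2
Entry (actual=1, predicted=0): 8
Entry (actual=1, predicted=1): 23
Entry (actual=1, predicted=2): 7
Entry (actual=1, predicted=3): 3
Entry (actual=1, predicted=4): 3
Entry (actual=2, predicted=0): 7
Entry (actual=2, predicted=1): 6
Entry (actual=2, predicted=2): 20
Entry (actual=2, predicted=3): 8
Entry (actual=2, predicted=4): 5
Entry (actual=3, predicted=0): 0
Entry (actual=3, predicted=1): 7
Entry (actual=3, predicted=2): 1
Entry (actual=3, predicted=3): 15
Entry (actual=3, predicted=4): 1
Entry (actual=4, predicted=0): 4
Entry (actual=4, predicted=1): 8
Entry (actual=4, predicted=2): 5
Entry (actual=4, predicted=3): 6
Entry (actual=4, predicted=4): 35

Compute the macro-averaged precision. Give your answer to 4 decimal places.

Per-class precision (TP/(TP+FP)):
  0: TP=24, FP=8+7+0+4=19 → 24/43 = 0.55814
  1: TP=23, FP=0+6+7+8=21 → 23/44 = 0.52273
  2: TP=20, FP=3+7+1+5=16 → 20/36 = 0.55556
  3: TP=15, FP=2+3+8+6=19 → 15/34 = 0.44118
  4: TP=35, FP=2+3+5+1=11 → 35/46 = 0.76087
Macro-precision = mean = (0.55814 + 0.52273 + 0.55556 + 0.44118 + 0.76087) / 5 = 0.5677

0.5677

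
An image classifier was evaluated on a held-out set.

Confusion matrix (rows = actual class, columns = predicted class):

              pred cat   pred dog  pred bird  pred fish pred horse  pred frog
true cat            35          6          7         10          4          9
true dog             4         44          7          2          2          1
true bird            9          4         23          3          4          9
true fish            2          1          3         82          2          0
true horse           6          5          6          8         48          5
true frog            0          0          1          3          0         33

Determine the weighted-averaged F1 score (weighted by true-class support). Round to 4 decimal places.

0.6755

Per-class F1 score (2·TP/(2·TP+FP+FN)):
  cat: TP=35, FP=4+9+2+6+0=21, FN=6+7+10+4+9=36 → 70/127 = 0.55118
  dog: TP=44, FP=6+4+1+5+0=16, FN=4+7+2+2+1=16 → 88/120 = 0.73333
  bird: TP=23, FP=7+7+3+6+1=24, FN=9+4+3+4+9=29 → 46/99 = 0.46465
  fish: TP=82, FP=10+2+3+8+3=26, FN=2+1+3+2+0=8 → 164/198 = 0.82828
  horse: TP=48, FP=4+2+4+2+0=12, FN=6+5+6+8+5=30 → 96/138 = 0.69565
  frog: TP=33, FP=9+1+9+0+5=24, FN=0+0+1+3+0=4 → 66/94 = 0.70213
Weighted-F1 score = Σ (supportᵢ/N)·F1 scoreᵢ with N=388: (71/388)·0.55118 + (60/388)·0.73333 + (52/388)·0.46465 + (90/388)·0.82828 + (78/388)·0.69565 + (37/388)·0.70213 = 0.6755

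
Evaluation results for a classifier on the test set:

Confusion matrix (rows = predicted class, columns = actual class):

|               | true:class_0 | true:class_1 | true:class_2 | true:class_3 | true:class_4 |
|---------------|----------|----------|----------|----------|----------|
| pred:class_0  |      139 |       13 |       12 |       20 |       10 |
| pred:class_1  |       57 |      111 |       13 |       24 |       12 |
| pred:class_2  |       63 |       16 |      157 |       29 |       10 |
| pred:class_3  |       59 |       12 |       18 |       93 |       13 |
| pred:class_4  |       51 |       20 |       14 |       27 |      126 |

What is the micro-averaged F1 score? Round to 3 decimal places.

Micro-averaging pools counts across classes: ΣTP=626, ΣFP=493, ΣFN=493.
Micro-F1 score = 2·TP/(2·TP+FP+FN) on pooled counts = 0.559 (equals overall accuracy in single-label multiclass).

0.559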